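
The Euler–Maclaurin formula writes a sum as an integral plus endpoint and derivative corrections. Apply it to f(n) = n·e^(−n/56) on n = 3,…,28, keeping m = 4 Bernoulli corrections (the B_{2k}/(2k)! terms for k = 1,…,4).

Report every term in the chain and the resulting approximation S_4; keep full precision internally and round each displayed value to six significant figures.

S_4 ≈ 288.401

Integral: ∫_3^28 x·e^(−x/56) dx = 278.537.
½[f(3) + f(28)] = ½[2.84351 + 16.9829] = 9.91319.
Integral + boundary = 288.450.
Order-1 term: 1/12 · (0.303265 − 0.897061) = -0.0494830.
After k=1: 288.401.
Order-2 term: −1/720 · (0.000483523 − 0.000890541) = 5.65304e-07.
After k=2: 288.401.
Order-3 term: 1/30240 · (2.77532e-07 − 4.76732e-07) = -6.58728e-12.
After k=3: 288.401.
Order-4 term: −1/1209600 · (1.27832e-10 − 2.13485e-10) = 7.08115e-17.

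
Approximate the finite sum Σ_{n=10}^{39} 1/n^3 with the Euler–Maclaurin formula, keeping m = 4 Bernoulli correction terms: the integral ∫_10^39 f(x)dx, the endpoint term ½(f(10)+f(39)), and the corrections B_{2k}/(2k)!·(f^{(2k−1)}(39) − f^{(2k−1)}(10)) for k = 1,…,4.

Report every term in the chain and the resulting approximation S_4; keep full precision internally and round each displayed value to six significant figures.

S_4 ≈ 0.00520451

Integral: ∫_10^39 1/x^3 dx = 0.00467127.
½[f(10) + f(39)] = ½[0.00100000 + 1.68580e-05] = 0.000508429.
Integral + boundary = 0.00517970.
Order-1 term: 1/12 · (-1.29677e-06 − (-0.000300000)) = 2.48919e-05.
After k=1: 0.00520459.
Order-2 term: −1/720 · (-1.70515e-08 − (-6.00000e-05)) = -8.33097e-08.
After k=2: 0.00520451.
Order-3 term: 1/30240 · (-4.70851e-10 − (-2.52000e-05)) = 8.33318e-10.
After k=3: 0.00520451.
Order-4 term: −1/1209600 · (-2.22888e-11 − (-1.81440e-05)) = -1.50000e-11.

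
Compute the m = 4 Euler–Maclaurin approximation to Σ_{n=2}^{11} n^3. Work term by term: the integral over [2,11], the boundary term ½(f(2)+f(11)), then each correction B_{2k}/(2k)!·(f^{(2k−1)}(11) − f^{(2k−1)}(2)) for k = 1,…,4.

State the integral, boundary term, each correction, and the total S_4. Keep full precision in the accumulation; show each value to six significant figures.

S_4 ≈ 4355.00

The integral term ∫_2^11 x^3 dx = 3656.25.
Endpoint term: (f(2) + f(11))/2 = (8.00000 + 1331.00)/2 = 669.500.
Running total after boundary: 4325.75.
Correction k=1: B_{2}/2! · (f^{(1)}(11) − f^{(1)}(2)) = 1/12 · (363.000 − 12.0000) = 29.2500.
Running total after k=1: 4355.00.
Correction k=2: B_{4}/4! · (f^{(3)}(11) − f^{(3)}(2)) = −1/720 · (6.00000 − 6.00000) = 0.00000.
Running total after k=2: 4355.00.
Correction k=3: B_{6}/6! · (f^{(5)}(11) − f^{(5)}(2)) = 1/30240 · (0.00000 − 0.00000) = 0.00000.
Running total after k=3: 4355.00.
Correction k=4: B_{8}/8! · (f^{(7)}(11) − f^{(7)}(2)) = −1/1209600 · (0.00000 − 0.00000) = 0.00000.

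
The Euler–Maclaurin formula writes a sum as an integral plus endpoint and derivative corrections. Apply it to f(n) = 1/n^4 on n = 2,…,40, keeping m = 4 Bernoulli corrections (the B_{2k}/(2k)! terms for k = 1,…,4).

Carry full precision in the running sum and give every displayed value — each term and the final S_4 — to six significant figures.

S_4 ≈ 0.0822161

∫_2^40 1/x^4 dx evaluates to 0.0416615.
Boundary: ½(f(2) + f(40)) = ½(0.0625000 + 3.90625e-07) = 0.0312502.
So far: 0.0729117.
k=1: B_{2}/(2)! × [f^{(1)}(40) − f^{(1)}(2)] = 1/12 × (-3.90625e-08 − (-0.125000)) = 0.0104167.
Running total after k=1: 0.0833283.
k=2: B_{4}/(4)! × [f^{(3)}(40) − f^{(3)}(2)] = −1/720 × (-7.32422e-10 − (-0.937500)) = -0.00130208.
Running total after k=2: 0.0820262.
k=3: B_{6}/(6)! × [f^{(5)}(40) − f^{(5)}(2)] = 1/30240 × (-2.56348e-11 − (-13.1250)) = 0.000434028.
Running total after k=3: 0.0824603.
k=4: B_{8}/(8)! × [f^{(7)}(40) − f^{(7)}(2)] = −1/1209600 × (-1.44196e-12 − (-295.312)) = -0.000244141.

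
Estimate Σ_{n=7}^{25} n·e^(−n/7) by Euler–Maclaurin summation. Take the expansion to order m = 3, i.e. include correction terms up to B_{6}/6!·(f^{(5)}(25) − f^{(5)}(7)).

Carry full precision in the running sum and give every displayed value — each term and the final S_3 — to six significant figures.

∫_7^25 x·e^(−x/7) dx evaluates to 29.7543.
½[f(7) + f(25)] = ½[2.57516 + 0.702891] = 1.63902.
So far: 31.3933.
Correction k=1: B_{2}/2! · (f^{(1)}(25) − f^{(1)}(7)) = 1/12 · (-0.0722974 − 0.00000) = -0.00602478.
Partial sum through k=1: 31.3873.
Correction k=2: B_{4}/4! · (f^{(3)}(25) − f^{(3)}(7)) = −1/720 · (-0.000327879 − 0.0150155) = 2.13102e-05.
Partial sum through k=2: 31.3873.
Correction k=3: B_{6}/6! · (f^{(5)}(25) − f^{(5)}(7)) = 1/30240 · (1.67285e-05 − 0.000612877) = -1.97139e-08.

S_3 ≈ 31.3873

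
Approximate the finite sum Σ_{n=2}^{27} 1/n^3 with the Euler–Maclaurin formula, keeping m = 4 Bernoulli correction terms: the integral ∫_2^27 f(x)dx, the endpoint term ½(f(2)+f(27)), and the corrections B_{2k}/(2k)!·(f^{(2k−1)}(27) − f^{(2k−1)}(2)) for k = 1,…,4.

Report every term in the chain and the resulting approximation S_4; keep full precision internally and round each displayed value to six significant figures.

S_4 ≈ 0.201341

The integral term ∫_2^27 1/x^3 dx = 0.124314.
Endpoint term: (f(2) + f(27))/2 = (0.125000 + 5.08053e-05)/2 = 0.0625254.
Running total after boundary: 0.186840.
Correction k=1: B_{2}/2! · (f^{(1)}(27) − f^{(1)}(2)) = 1/12 · (-5.64503e-06 − (-0.187500)) = 0.0156245.
Running total after k=1: 0.202464.
Correction k=2: B_{4}/4! · (f^{(3)}(27) − f^{(3)}(2)) = −1/720 · (-1.54870e-07 − (-0.937500)) = -0.00130208.
Running total after k=2: 0.201162.
Correction k=3: B_{6}/6! · (f^{(5)}(27) − f^{(5)}(2)) = 1/30240 · (-8.92258e-09 − (-9.84375)) = 0.000325521.
Running total after k=3: 0.201487.
Correction k=4: B_{8}/8! · (f^{(7)}(27) − f^{(7)}(2)) = −1/1209600 · (-8.81242e-10 − (-177.188)) = -0.000146484.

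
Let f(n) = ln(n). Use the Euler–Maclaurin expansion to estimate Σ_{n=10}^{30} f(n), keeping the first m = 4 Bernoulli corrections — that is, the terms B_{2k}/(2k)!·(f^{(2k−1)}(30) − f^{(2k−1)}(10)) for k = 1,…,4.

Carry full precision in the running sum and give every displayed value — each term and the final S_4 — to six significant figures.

S_4 ≈ 61.8564

∫_10^30 ln(x) dx evaluates to 59.0101.
Endpoint term: (f(10) + f(30))/2 = (2.30259 + 3.40120)/2 = 2.85189.
Integral + boundary = 61.8620.
Order-1 term: 1/12 · (0.0333333 − 0.100000) = -0.00555556.
After k=1: 61.8564.
Order-2 term: −1/720 · (7.40741e-05 − 0.00200000) = 2.67490e-06.
After k=2: 61.8564.
Order-3 term: 1/30240 · (9.87654e-07 − 0.000240000) = -7.90385e-09.
After k=3: 61.8564.
Order-4 term: −1/1209600 · (3.29218e-08 − 7.20000e-05) = 5.94966e-11.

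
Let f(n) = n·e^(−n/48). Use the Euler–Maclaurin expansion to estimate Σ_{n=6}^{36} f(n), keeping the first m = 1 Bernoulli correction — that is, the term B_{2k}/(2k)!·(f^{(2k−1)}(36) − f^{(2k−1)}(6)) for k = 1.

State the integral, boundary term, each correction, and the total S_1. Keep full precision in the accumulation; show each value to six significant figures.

The integral term ∫_6^36 x·e^(−x/48) dx = 382.850.
Endpoint term: (f(6) + f(36))/2 = (5.29498 + 17.0052)/2 = 11.1501.
So far: 394.000.
Order-1 term: 1/12 · (0.118092 − 0.772185) = -0.0545078.

S_1 ≈ 393.946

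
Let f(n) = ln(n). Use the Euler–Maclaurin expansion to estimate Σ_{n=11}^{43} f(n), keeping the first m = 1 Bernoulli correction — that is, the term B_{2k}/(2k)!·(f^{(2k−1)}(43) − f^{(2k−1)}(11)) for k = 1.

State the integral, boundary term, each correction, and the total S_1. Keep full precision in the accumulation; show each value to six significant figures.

The integral term ∫_11^43 ln(x) dx = 103.355.
Endpoint term: (f(11) + f(43))/2 = (2.39790 + 3.76120)/2 = 3.07955.
Running total after boundary: 106.434.
Correction k=1: B_{2}/2! · (f^{(1)}(43) − f^{(1)}(11)) = 1/12 · (0.0232558 − 0.0909091) = -0.00563777.

S_1 ≈ 106.429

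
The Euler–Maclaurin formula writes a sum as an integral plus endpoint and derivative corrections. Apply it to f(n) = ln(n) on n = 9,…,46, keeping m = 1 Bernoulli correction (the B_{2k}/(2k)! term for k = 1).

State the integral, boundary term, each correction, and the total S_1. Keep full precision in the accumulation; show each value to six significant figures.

The integral term ∫_9^46 ln(x) dx = 119.342.
Boundary: ½(f(9) + f(46)) = ½(2.19722 + 3.82864) = 3.01293.
Integral + boundary = 122.355.
Correction k=1: B_{2}/2! · (f^{(1)}(46) − f^{(1)}(9)) = 1/12 · (0.0217391 − 0.111111) = -0.00744767.

S_1 ≈ 122.348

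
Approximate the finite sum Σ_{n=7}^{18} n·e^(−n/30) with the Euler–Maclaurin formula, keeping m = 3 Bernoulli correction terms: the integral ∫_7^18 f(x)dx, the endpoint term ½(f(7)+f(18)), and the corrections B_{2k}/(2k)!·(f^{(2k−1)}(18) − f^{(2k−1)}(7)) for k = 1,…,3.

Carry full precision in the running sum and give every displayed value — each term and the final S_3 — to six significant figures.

The integral term ∫_7^18 x·e^(−x/30) dx = 88.7087.
½[f(7) + f(18)] = ½[5.54323 + 9.87861] = 7.71092.
Integral + boundary = 96.4196.
Correction k=1: B_{2}/2! · (f^{(1)}(18) − f^{(1)}(7)) = 1/12 · (0.219525 − 0.607115) = -0.0322992.
After k=1: 96.3873.
Correction k=2: B_{4}/4! · (f^{(3)}(18) − f^{(3)}(7)) = −1/720 · (0.00146350 − 0.00243433) = 1.34837e-06.
After k=2: 96.3873.
Correction k=3: B_{6}/6! · (f^{(5)}(18) − f^{(5)}(7)) = 1/30240 · (2.98120e-06 − 4.66009e-06) = -5.55189e-11.

S_3 ≈ 96.3873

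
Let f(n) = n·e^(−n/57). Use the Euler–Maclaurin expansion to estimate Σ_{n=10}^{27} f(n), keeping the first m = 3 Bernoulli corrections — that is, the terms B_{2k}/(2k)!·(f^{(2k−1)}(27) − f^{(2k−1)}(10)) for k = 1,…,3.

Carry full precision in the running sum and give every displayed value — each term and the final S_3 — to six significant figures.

Integral: ∫_10^27 x·e^(−x/57) dx = 222.974.
Boundary: ½(f(10) + f(27)) = ½(8.39089 + 16.8130) = 12.6019.
Integral + boundary = 235.576.
Order-1 term: 1/12 · (0.327739 − 0.691880) = -0.0303451.
After k=1: 235.546.
Order-2 term: −1/720 · (0.000484194 − 0.000729473) = 3.40665e-07.
After k=2: 235.546.
Order-3 term: 1/30240 · (2.67010e-07 − 3.83501e-07) = -3.85222e-12.

S_3 ≈ 235.546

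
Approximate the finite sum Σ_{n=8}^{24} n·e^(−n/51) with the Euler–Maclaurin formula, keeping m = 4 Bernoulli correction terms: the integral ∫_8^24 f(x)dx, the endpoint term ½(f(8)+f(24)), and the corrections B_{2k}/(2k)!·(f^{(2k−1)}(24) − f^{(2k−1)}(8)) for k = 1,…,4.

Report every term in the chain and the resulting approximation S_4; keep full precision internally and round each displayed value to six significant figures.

∫_8^24 x·e^(−x/51) dx evaluates to 182.930.
Boundary: ½(f(8) + f(24)) = ½(6.83857 + 14.9912) = 10.9149.
Running total after boundary: 193.845.
k=1: B_{2}/(2)! × [f^{(1)}(24) − f^{(1)}(8)] = 1/12 × (0.330689 − 0.720732) = -0.0325036.
After k=1: 193.812.
k=2: B_{4}/(4)! × [f^{(3)}(24) − f^{(3)}(8)] = −1/720 × (0.000607443 − 0.000934400) = 4.54107e-07.
After k=2: 193.812.
k=3: B_{6}/(6)! × [f^{(5)}(24) − f^{(5)}(8)] = 1/30240 × (4.18203e-07 − 6.11958e-07) = -6.40723e-12.
After k=3: 193.812.
k=4: B_{8}/(8)! × [f^{(7)}(24) − f^{(7)}(8)] = −1/1209600 × (2.31782e-10 − 3.32437e-10) = 8.32139e-17.

S_4 ≈ 193.812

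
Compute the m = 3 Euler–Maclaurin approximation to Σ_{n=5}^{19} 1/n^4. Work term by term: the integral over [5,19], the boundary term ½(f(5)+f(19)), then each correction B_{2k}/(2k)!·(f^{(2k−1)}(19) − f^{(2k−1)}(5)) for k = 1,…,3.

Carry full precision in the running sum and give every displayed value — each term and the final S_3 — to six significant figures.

S_3 ≈ 0.00352642

Integral: ∫_5^19 1/x^4 dx = 0.00261807.
Endpoint term: (f(5) + f(19))/2 = (0.00160000 + 7.67336e-06)/2 = 0.000803837.
Running total after boundary: 0.00342191.
Correction k=1: B_{2}/2! · (f^{(1)}(19) − f^{(1)}(5)) = 1/12 · (-1.61544e-06 − (-0.00128000)) = 0.000106532.
Partial sum through k=1: 0.00352844.
Correction k=2: B_{4}/4! · (f^{(3)}(19) − f^{(3)}(5)) = −1/720 · (-1.34247e-07 − (-0.00153600)) = -2.13315e-06.
Partial sum through k=2: 0.00352630.
Correction k=3: B_{6}/6! · (f^{(5)}(19) − f^{(5)}(5)) = 1/30240 · (-2.08251e-08 − (-0.00344064)) = 1.13777e-07.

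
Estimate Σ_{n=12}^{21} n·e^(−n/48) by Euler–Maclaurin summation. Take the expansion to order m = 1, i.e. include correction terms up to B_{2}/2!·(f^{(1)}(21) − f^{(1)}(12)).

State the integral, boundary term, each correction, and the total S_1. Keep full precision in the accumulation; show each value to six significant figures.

S_1 ≈ 115.992

∫_12^21 x·e^(−x/48) dx evaluates to 104.558.
Endpoint term: (f(12) + f(21))/2 = (9.34561 + 13.5586)/2 = 11.4521.
Running total after boundary: 116.010.
Correction k=1: B_{2}/2! · (f^{(1)}(21) − f^{(1)}(12)) = 1/12 · (0.363177 − 0.584101) = -0.0184103.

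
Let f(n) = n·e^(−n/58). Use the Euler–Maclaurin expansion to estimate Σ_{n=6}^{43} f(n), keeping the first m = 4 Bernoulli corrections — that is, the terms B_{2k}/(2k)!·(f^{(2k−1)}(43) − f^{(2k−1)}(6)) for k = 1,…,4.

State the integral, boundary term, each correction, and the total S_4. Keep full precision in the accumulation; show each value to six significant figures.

S_4 ≈ 569.006

Integral: ∫_6^43 x·e^(−x/58) dx = 556.114.
½[f(6) + f(43)] = ½[5.41034 + 20.4876] = 12.9490.
Integral + boundary = 569.063.
Order-1 term: 1/12 · (0.123221 − 0.808441) = -0.0571016.
Partial sum through k=1: 569.006.
Order-2 term: −1/720 · (0.000319897 − 0.000776423) = 6.34063e-07.
Partial sum through k=2: 569.006.
Order-3 term: 1/30240 · (1.79300e-07 − 3.90168e-07) = -6.97314e-12.
Partial sum through k=3: 569.006.
Order-4 term: −1/1209600 · (7.83310e-11 − 1.63357e-10) = 7.02924e-17.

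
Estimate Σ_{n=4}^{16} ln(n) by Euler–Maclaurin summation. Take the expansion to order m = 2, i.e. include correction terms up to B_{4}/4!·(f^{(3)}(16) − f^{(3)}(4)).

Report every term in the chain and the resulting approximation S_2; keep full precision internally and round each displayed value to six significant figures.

S_2 ≈ 28.8801

∫_4^16 ln(x) dx evaluates to 26.8162.
Boundary: ½(f(4) + f(16)) = ½(1.38629 + 2.77259) = 2.07944.
Running total after boundary: 28.8957.
k=1: B_{2}/(2)! × [f^{(1)}(16) − f^{(1)}(4)] = 1/12 × (0.0625000 − 0.250000) = -0.0156250.
Running total after k=1: 28.8801.
k=2: B_{4}/(4)! × [f^{(3)}(16) − f^{(3)}(4)] = −1/720 × (0.000488281 − 0.0312500) = 4.27246e-05.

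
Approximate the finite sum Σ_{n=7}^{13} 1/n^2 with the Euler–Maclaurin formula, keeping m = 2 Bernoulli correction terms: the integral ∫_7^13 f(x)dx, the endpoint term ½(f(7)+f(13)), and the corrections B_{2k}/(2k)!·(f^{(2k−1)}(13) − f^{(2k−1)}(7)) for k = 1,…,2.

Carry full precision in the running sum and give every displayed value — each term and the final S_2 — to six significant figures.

Integral: ∫_7^13 1/x^2 dx = 0.0659341.
Endpoint term: (f(7) + f(13))/2 = (0.0204082 + 0.00591716)/2 = 0.0131627.
Integral + boundary = 0.0790967.
k=1: B_{2}/(2)! × [f^{(1)}(13) − f^{(1)}(7)] = 1/12 × (-0.000910332 − (-0.00583090)) = 0.000410048.
Partial sum through k=1: 0.0795068.
k=2: B_{4}/(4)! × [f^{(3)}(13) − f^{(3)}(7)] = −1/720 × (-6.46390e-05 − (-0.00142798)) = -1.89352e-06.

S_2 ≈ 0.0795049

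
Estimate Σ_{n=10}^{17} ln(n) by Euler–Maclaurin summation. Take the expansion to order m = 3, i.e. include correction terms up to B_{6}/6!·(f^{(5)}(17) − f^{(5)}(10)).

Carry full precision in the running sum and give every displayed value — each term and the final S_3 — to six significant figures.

∫_10^17 ln(x) dx evaluates to 18.1388.
½[f(10) + f(17)] = ½[2.30259 + 2.83321] = 2.56790.
So far: 20.7067.
Order-1 term: 1/12 · (0.0588235 − 0.100000) = -0.00343137.
After k=1: 20.7032.
Order-2 term: −1/720 · (0.000407083 − 0.00200000) = 2.21238e-06.
After k=2: 20.7032.
Order-3 term: 1/30240 · (1.69031e-05 − 0.000240000) = -7.37754e-09.

S_3 ≈ 20.7032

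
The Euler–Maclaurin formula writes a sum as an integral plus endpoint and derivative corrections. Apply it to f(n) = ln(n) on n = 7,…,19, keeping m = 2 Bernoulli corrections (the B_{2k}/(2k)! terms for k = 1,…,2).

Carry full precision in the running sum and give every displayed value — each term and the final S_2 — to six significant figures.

The integral term ∫_7^19 ln(x) dx = 30.3230.
Boundary: ½(f(7) + f(19)) = ½(1.94591 + 2.94444) = 2.44517.
Integral + boundary = 32.7681.
k=1: B_{2}/(2)! × [f^{(1)}(19) − f^{(1)}(7)] = 1/12 × (0.0526316 − 0.142857) = -0.00751880.
After k=1: 32.7606.
k=2: B_{4}/(4)! × [f^{(3)}(19) − f^{(3)}(7)] = −1/720 × (0.000291588 − 0.00583090) = 7.69349e-06.

S_2 ≈ 32.7606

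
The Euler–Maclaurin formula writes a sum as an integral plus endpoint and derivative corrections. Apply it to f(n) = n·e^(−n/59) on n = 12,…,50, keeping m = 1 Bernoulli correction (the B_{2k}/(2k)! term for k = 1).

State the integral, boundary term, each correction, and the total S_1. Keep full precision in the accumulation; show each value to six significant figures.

S_1 ≈ 677.914

Integral: ∫_12^50 x·e^(−x/59) dx = 662.354.
½[f(12) + f(50)] = ½[9.79152 + 21.4251] = 15.6083.
Running total after boundary: 677.963.
k=1: B_{2}/(2)! × [f^{(1)}(50) − f^{(1)}(12)] = 1/12 × (0.0653649 − 0.650002) = -0.0487198.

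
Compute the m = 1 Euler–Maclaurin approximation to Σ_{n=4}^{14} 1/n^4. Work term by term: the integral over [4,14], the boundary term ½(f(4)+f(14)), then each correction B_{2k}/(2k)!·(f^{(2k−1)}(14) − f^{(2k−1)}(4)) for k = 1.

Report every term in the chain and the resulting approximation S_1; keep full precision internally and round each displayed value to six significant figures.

S_1 ≈ 0.00737790

∫_4^14 1/x^4 dx evaluates to 0.00508686.
Boundary: ½(f(4) + f(14)) = ½(0.00390625 + 2.60308e-05) = 0.00196614.
So far: 0.00705300.
k=1: B_{2}/(2)! × [f^{(1)}(14) − f^{(1)}(4)] = 1/12 × (-7.43738e-06 − (-0.00390625)) = 0.000324901.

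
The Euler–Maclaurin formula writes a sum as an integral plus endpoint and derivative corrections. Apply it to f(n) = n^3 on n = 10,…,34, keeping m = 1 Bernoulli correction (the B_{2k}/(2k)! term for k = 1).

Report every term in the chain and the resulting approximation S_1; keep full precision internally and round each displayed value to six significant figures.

The integral term ∫_10^34 x^3 dx = 331584.
½[f(10) + f(34)] = ½[1000.00 + 39304.0] = 20152.0.
Running total after boundary: 351736.
k=1: B_{2}/(2)! × [f^{(1)}(34) − f^{(1)}(10)] = 1/12 × (3468.00 − 300.000) = 264.000.

S_1 ≈ 352000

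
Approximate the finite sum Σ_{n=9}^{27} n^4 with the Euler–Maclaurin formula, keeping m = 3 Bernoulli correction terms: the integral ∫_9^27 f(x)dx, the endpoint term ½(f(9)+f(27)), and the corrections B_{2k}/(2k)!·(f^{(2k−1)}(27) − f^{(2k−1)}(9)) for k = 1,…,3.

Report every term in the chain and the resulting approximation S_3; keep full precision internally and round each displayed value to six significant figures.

Integral: ∫_9^27 x^4 dx = 2.85797e+06.
Endpoint term: (f(9) + f(27))/2 = (6561.00 + 531441)/2 = 269001.
Integral + boundary = 3.12697e+06.
k=1: B_{2}/(2)! × [f^{(1)}(27) − f^{(1)}(9)] = 1/12 × (78732.0 − 2916.00) = 6318.00.
Partial sum through k=1: 3.13329e+06.
k=2: B_{4}/(4)! × [f^{(3)}(27) − f^{(3)}(9)] = −1/720 × (648.000 − 216.000) = -0.600000.
Partial sum through k=2: 3.13329e+06.
k=3: B_{6}/(6)! × [f^{(5)}(27) − f^{(5)}(9)] = 1/30240 × (0.00000 − 0.00000) = 0.00000.

S_3 ≈ 3.13329e+06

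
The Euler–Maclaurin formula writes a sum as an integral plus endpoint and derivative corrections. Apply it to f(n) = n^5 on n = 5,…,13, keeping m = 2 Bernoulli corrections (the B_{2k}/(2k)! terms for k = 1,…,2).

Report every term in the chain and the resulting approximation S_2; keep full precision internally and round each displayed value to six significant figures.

S_2 ≈ 1.00070e+06

Integral: ∫_5^13 x^5 dx = 801864.
½[f(5) + f(13)] = ½[3125.00 + 371293] = 187209.
Running total after boundary: 989073.
Order-1 term: 1/12 · (142805 − 3125.00) = 11640.0.
Running total after k=1: 1.00071e+06.
Order-2 term: −1/720 · (10140.0 − 1500.00) = -12.0000.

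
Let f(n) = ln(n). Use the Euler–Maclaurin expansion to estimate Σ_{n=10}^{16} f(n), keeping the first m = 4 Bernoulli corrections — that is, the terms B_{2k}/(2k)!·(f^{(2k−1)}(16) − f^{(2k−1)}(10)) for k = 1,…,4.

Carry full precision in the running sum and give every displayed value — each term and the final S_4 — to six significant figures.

Integral: ∫_10^16 ln(x) dx = 15.3356.
Boundary: ½(f(10) + f(16)) = ½(2.30259 + 2.77259) = 2.53759.
So far: 17.8732.
Order-1 term: 1/12 · (0.0625000 − 0.100000) = -0.00312500.
Running total after k=1: 17.8700.
Order-2 term: −1/720 · (0.000488281 − 0.00200000) = 2.09961e-06.
Running total after k=2: 17.8700.
Order-3 term: 1/30240 · (2.28882e-05 − 0.000240000) = -7.17962e-09.
Running total after k=3: 17.8700.
Order-4 term: −1/1209600 · (2.68221e-06 − 7.20000e-05) = 5.73064e-11.

S_4 ≈ 17.8700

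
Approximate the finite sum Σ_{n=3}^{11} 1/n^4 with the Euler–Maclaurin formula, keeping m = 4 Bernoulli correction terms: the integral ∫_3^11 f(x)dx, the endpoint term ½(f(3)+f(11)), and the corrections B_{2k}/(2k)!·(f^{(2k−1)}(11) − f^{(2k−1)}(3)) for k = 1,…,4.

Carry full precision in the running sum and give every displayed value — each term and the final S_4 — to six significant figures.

S_4 ≈ 0.0196042

The integral term ∫_3^11 1/x^4 dx = 0.0120952.
Endpoint term: (f(3) + f(11))/2 = (0.0123457 + 6.83013e-05)/2 = 0.00620699.
Running total after boundary: 0.0183022.
Order-1 term: 1/12 · (-2.48369e-05 − (-0.0164609)) = 0.00136967.
After k=1: 0.0196719.
Order-2 term: −1/720 · (-6.15790e-06 − (-0.0548697)) = -7.61993e-05.
After k=2: 0.0195957.
Order-3 term: 1/30240 · (-2.84994e-06 − (-0.341411)) = 1.12900e-05.
After k=3: 0.0196070.
Order-4 term: −1/1209600 · (-2.11979e-06 − (-3.41411)) = -2.82251e-06.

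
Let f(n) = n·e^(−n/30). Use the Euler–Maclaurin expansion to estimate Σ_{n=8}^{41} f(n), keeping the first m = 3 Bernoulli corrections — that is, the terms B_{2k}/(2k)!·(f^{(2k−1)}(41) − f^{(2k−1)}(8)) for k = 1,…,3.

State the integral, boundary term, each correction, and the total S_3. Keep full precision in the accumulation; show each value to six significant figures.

∫_8^41 x·e^(−x/30) dx evaluates to 330.103.
Boundary: ½(f(8) + f(41)) = ½(6.12743 + 10.4532) = 8.29030.
Integral + boundary = 338.394.
Correction k=1: B_{2}/2! · (f^{(1)}(41) − f^{(1)}(8)) = 1/12 · (-0.0934836 − 0.561681) = -0.0545970.
Partial sum through k=1: 338.339.
Correction k=2: B_{4}/4! · (f^{(3)}(41) − f^{(3)}(8)) = −1/720 · (0.000462697 − 0.00232615) = 2.58813e-06.
Partial sum through k=2: 338.339.
Correction k=3: B_{6}/6! · (f^{(5)}(41) − f^{(5)}(8)) = 1/30240 · (1.14363e-06 − 4.47580e-06) = -1.10191e-10.

S_3 ≈ 338.339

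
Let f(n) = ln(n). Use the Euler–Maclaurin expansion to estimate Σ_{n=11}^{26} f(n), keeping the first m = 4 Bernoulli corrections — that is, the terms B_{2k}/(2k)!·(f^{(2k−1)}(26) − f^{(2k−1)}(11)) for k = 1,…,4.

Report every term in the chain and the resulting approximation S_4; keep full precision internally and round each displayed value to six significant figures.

S_4 ≈ 46.1573

∫_11^26 ln(x) dx evaluates to 43.3337.
½[f(11) + f(26)] = ½[2.39790 + 3.25810] = 2.82800.
Integral + boundary = 46.1617.
Order-1 term: 1/12 · (0.0384615 − 0.0909091) = -0.00437063.
Running total after k=1: 46.1573.
Order-2 term: −1/720 · (0.000113792 − 0.00150263) = 1.92894e-06.
Running total after k=2: 46.1573.
Order-3 term: 1/30240 · (2.01997e-06 − 0.000149021) = -4.86115e-09.
Running total after k=3: 46.1573.
Order-4 term: −1/1209600 · (8.96436e-08 − 3.69474e-05) = 3.04710e-11.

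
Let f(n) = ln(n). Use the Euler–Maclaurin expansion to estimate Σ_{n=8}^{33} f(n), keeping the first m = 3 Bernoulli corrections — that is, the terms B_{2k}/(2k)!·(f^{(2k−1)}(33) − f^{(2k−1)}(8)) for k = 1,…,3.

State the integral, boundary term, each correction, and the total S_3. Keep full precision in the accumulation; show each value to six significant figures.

∫_8^33 ln(x) dx evaluates to 73.7492.
Endpoint term: (f(8) + f(33))/2 = (2.07944 + 3.49651)/2 = 2.78797.
Running total after boundary: 76.5372.
k=1: B_{2}/(2)! × [f^{(1)}(33) − f^{(1)}(8)] = 1/12 × (0.0303030 − 0.125000) = -0.00789141.
After k=1: 76.5293.
k=2: B_{4}/(4)! × [f^{(3)}(33) − f^{(3)}(8)] = −1/720 × (5.56529e-05 − 0.00390625) = 5.34805e-06.
After k=2: 76.5293.
k=3: B_{6}/(6)! × [f^{(5)}(33) − f^{(5)}(8)] = 1/30240 × (6.13256e-07 − 0.000732422) = -2.42000e-08.

S_3 ≈ 76.5293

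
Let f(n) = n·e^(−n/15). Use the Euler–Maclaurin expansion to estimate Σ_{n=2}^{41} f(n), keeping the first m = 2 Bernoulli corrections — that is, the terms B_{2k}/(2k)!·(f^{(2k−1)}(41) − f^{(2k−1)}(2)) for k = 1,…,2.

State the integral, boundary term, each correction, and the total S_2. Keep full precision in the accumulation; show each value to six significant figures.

Integral: ∫_2^41 x·e^(−x/15) dx = 168.567.
Boundary: ½(f(2) + f(41)) = ½(1.75035 + 2.66509) = 2.20772.
Running total after boundary: 170.775.
Correction k=1: B_{2}/2! · (f^{(1)}(41) − f^{(1)}(2)) = 1/12 · (-0.112671 − 0.758484) = -0.0725962.
Running total after k=1: 170.702.
Correction k=2: B_{4}/4! · (f^{(3)}(41) − f^{(3)}(2)) = −1/720 · (7.70397e-05 − 0.0111504) = 1.53796e-05.

S_2 ≈ 170.702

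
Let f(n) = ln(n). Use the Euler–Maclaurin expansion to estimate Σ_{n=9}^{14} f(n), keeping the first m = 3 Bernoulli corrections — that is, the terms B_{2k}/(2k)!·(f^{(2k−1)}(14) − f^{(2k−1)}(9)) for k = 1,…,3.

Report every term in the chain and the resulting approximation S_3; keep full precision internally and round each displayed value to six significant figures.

S_3 ≈ 14.5866

The integral term ∫_9^14 ln(x) dx = 12.1718.
Boundary: ½(f(9) + f(14)) = ½(2.19722 + 2.63906) = 2.41814.
Running total after boundary: 14.5899.
Order-1 term: 1/12 · (0.0714286 − 0.111111) = -0.00330688.
Running total after k=1: 14.5866.
Order-2 term: −1/720 · (0.000728863 − 0.00274348) = 2.79809e-06.
Running total after k=2: 14.5866.
Order-3 term: 1/30240 · (4.46243e-05 − 0.000406442) = -1.19649e-08.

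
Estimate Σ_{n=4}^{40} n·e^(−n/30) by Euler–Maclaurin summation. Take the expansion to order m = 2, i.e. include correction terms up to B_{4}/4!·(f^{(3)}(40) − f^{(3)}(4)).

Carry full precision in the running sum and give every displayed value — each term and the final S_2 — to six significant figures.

S_2 ≈ 346.075

Integral: ∫_4^40 x·e^(−x/30) dx = 339.123.
½[f(4) + f(40)] = ½[3.50069 + 10.5439] = 7.02229.
Running total after boundary: 346.145.
k=1: B_{2}/(2)! × [f^{(1)}(40) − f^{(1)}(4)] = 1/12 × (-0.0878657 − 0.758484) = -0.0705291.
After k=1: 346.075.
k=2: B_{4}/(4)! × [f^{(3)}(40) − f^{(3)}(4)] = −1/720 × (0.000488143 − 0.00278759) = 3.19368e-06.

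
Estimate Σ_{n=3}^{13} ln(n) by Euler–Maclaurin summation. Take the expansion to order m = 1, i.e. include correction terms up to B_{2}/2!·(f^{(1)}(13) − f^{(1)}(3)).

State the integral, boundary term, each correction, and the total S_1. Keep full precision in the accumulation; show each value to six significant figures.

S_1 ≈ 21.8589

The integral term ∫_3^13 ln(x) dx = 20.0485.
½[f(3) + f(13)] = ½[1.09861 + 2.56495] = 1.83178.
Integral + boundary = 21.8803.
k=1: B_{2}/(2)! × [f^{(1)}(13) − f^{(1)}(3)] = 1/12 × (0.0769231 − 0.333333) = -0.0213675.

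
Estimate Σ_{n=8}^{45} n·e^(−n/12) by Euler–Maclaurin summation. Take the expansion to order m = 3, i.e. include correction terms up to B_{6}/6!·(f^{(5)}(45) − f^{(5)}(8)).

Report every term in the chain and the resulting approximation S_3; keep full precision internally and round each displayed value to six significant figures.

S_3 ≈ 109.697

Integral: ∫_8^45 x·e^(−x/12) dx = 107.134.
Endpoint term: (f(8) + f(45))/2 = (4.10734 + 1.05830)/2 = 2.58282.
Running total after boundary: 109.717.
Correction k=1: B_{2}/2! · (f^{(1)}(45) − f^{(1)}(8)) = 1/12 · (-0.0646738 − 0.171139) = -0.0196511.
After k=1: 109.697.
Correction k=2: B_{4}/4! · (f^{(3)}(45) − f^{(3)}(8)) = −1/720 · (-0.000122488 − 0.00831926) = 1.17246e-05.
After k=2: 109.697.
Correction k=3: B_{6}/6! · (f^{(5)}(45) − f^{(5)}(8)) = 1/30240 · (1.41769e-06 − 0.000107292) = -3.50114e-09.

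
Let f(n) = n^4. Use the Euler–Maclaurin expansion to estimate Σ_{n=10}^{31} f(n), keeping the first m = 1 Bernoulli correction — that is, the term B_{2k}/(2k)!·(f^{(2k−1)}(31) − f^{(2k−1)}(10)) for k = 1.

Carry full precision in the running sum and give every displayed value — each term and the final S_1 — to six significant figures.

∫_10^31 x^4 dx evaluates to 5.70583e+06.
½[f(10) + f(31)] = ½[10000.0 + 923521] = 466760.
Integral + boundary = 6.17259e+06.
k=1: B_{2}/(2)! × [f^{(1)}(31) − f^{(1)}(10)] = 1/12 × (119164 − 4000.00) = 9597.00.

S_1 ≈ 6.18219e+06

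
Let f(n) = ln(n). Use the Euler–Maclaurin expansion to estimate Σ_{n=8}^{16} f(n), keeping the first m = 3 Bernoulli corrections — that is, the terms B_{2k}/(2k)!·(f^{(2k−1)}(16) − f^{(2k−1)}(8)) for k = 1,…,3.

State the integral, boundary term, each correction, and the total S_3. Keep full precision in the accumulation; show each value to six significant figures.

Integral: ∫_8^16 ln(x) dx = 19.7259.
Endpoint term: (f(8) + f(16))/2 = (2.07944 + 2.77259)/2 = 2.42602.
Running total after boundary: 22.1519.
Order-1 term: 1/12 · (0.0625000 − 0.125000) = -0.00520833.
Running total after k=1: 22.1467.
Order-2 term: −1/720 · (0.000488281 − 0.00390625) = 4.74718e-06.
Running total after k=2: 22.1467.
Order-3 term: 1/30240 · (2.28882e-05 − 0.000732422) = -2.34634e-08.

S_3 ≈ 22.1467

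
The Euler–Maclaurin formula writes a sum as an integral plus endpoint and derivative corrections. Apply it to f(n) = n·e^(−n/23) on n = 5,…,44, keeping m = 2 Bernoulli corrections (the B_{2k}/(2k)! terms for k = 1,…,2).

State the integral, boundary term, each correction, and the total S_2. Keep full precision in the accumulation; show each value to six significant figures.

S_2 ≈ 295.869

The integral term ∫_5^44 x·e^(−x/23) dx = 290.674.
Endpoint term: (f(5) + f(44))/2 = (4.02308 + 6.49574)/2 = 5.25941.
Integral + boundary = 295.933.
Correction k=1: B_{2}/2! · (f^{(1)}(44) − f^{(1)}(5)) = 1/12 · (-0.134793 − 0.629699) = -0.0637076.
Running total after k=1: 295.869.
Correction k=2: B_{4}/4! · (f^{(3)}(44) − f^{(3)}(5)) = −1/720 · (0.000303342 − 0.00423238) = 5.45700e-06.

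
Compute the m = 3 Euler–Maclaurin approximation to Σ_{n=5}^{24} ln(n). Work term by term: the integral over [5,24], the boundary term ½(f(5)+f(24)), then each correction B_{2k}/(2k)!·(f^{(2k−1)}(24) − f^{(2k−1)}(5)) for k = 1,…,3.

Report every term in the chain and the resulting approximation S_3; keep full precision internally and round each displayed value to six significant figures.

The integral term ∫_5^24 ln(x) dx = 49.2261.
Endpoint term: (f(5) + f(24))/2 = (1.60944 + 3.17805)/2 = 2.39375.
Running total after boundary: 51.6198.
k=1: B_{2}/(2)! × [f^{(1)}(24) − f^{(1)}(5)] = 1/12 × (0.0416667 − 0.200000) = -0.0131944.
After k=1: 51.6067.
k=2: B_{4}/(4)! × [f^{(3)}(24) − f^{(3)}(5)] = −1/720 × (0.000144676 − 0.0160000) = 2.20213e-05.
After k=2: 51.6067.
k=3: B_{6}/(6)! × [f^{(5)}(24) − f^{(5)}(5)] = 1/30240 × (3.01408e-06 − 0.00768000) = -2.53869e-07.

S_3 ≈ 51.6067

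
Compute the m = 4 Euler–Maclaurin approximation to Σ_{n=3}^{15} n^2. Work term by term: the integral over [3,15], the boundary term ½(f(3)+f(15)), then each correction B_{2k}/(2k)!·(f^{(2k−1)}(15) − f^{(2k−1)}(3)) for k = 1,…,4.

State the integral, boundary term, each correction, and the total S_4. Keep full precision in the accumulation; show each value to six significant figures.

S_4 ≈ 1235.00

Integral: ∫_3^15 x^2 dx = 1116.00.
½[f(3) + f(15)] = ½[9.00000 + 225.000] = 117.000.
So far: 1233.00.
k=1: B_{2}/(2)! × [f^{(1)}(15) − f^{(1)}(3)] = 1/12 × (30.0000 − 6.00000) = 2.00000.
After k=1: 1235.00.
k=2: B_{4}/(4)! × [f^{(3)}(15) − f^{(3)}(3)] = −1/720 × (0.00000 − 0.00000) = 0.00000.
After k=2: 1235.00.
k=3: B_{6}/(6)! × [f^{(5)}(15) − f^{(5)}(3)] = 1/30240 × (0.00000 − 0.00000) = 0.00000.
After k=3: 1235.00.
k=4: B_{8}/(8)! × [f^{(7)}(15) − f^{(7)}(3)] = −1/1209600 × (0.00000 − 0.00000) = 0.00000.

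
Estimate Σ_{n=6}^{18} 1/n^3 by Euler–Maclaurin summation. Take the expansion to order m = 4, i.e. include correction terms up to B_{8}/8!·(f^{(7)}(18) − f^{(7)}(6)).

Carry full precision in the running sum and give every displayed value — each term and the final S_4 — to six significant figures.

S_4 ≈ 0.0149350

The integral term ∫_6^18 1/x^3 dx = 0.0123457.
Endpoint term: (f(6) + f(18))/2 = (0.00462963 + 0.000171468)/2 = 0.00240055.
So far: 0.0147462.
Correction k=1: B_{2}/2! · (f^{(1)}(18) − f^{(1)}(6)) = 1/12 · (-2.85780e-05 − (-0.00231481)) = 0.000190520.
Partial sum through k=1: 0.0149367.
Correction k=2: B_{4}/4! · (f^{(3)}(18) − f^{(3)}(6)) = −1/720 · (-1.76407e-06 − (-0.00128601)) = -1.78367e-06.
Partial sum through k=2: 0.0149350.
Correction k=3: B_{6}/6! · (f^{(5)}(18) − f^{(5)}(6)) = 1/30240 · (-2.28676e-07 − (-0.00150034)) = 4.96070e-08.
Partial sum through k=3: 0.0149350.
Correction k=4: B_{8}/8! · (f^{(7)}(18) − f^{(7)}(6)) = −1/1209600 · (-5.08169e-08 − (-0.00300069)) = -2.48068e-09.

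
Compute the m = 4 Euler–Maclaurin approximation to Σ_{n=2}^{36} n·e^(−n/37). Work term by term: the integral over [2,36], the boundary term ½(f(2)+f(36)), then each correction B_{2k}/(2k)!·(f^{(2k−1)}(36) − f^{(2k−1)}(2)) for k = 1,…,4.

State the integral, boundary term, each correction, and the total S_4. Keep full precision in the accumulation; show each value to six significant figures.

Integral: ∫_2^36 x·e^(−x/37) dx = 346.207.
Endpoint term: (f(2) + f(36))/2 = (1.89476 + 13.6065)/2 = 7.75062.
Running total after boundary: 353.957.
k=1: B_{2}/(2)! × [f^{(1)}(36) − f^{(1)}(2)] = 1/12 × (0.0102151 − 0.896171) = -0.0738297.
Running total after k=1: 353.884.
k=2: B_{4}/(4)! × [f^{(3)}(36) − f^{(3)}(2)] = −1/720 × (0.000559628 − 0.00203867) = 2.05422e-06.
Running total after k=2: 353.884.
k=3: B_{6}/(6)! × [f^{(5)}(36) − f^{(5)}(2)] = 1/30240 × (8.12121e-07 − 2.50016e-06) = -5.58213e-11.
Running total after k=3: 353.884.
k=4: B_{8}/(8)! × [f^{(7)}(36) − f^{(7)}(2)] = −1/1209600 × (8.87843e-10 − 2.56475e-09) = 1.38634e-15.

S_4 ≈ 353.884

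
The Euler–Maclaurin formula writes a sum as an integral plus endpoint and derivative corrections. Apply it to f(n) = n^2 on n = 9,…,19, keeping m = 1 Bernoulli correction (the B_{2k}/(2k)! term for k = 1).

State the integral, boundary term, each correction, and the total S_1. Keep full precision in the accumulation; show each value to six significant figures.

S_1 ≈ 2266.00

Integral: ∫_9^19 x^2 dx = 2043.33.
Endpoint term: (f(9) + f(19))/2 = (81.0000 + 361.000)/2 = 221.000.
So far: 2264.33.
k=1: B_{2}/(2)! × [f^{(1)}(19) − f^{(1)}(9)] = 1/12 × (38.0000 − 18.0000) = 1.66667.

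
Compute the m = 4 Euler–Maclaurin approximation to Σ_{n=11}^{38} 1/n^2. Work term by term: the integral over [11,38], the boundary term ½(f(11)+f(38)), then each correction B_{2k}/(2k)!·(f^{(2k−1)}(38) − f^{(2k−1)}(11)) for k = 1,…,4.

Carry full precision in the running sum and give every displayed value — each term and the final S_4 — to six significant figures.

S_4 ≈ 0.0691938

The integral term ∫_11^38 1/x^2 dx = 0.0645933.
Endpoint term: (f(11) + f(38))/2 = (0.00826446 + 0.000692521)/2 = 0.00447849.
So far: 0.0690718.
Correction k=1: B_{2}/2! · (f^{(1)}(38) − f^{(1)}(11)) = 1/12 · (-3.64485e-05 − (-0.00150263)) = 0.000122182.
Partial sum through k=1: 0.0691940.
Correction k=2: B_{4}/4! · (f^{(3)}(38) − f^{(3)}(11)) = −1/720 · (-3.02896e-07 − (-0.000149021)) = -2.06553e-07.
Partial sum through k=2: 0.0691938.
Correction k=3: B_{6}/6! · (f^{(5)}(38) − f^{(5)}(11)) = 1/30240 · (-6.29285e-09 − (-3.69474e-05)) = 1.22160e-09.
Partial sum through k=3: 0.0691938.
Correction k=4: B_{8}/8! · (f^{(7)}(38) − f^{(7)}(11)) = −1/1209600 · (-2.44044e-10 − (-1.70996e-05)) = -1.41364e-11.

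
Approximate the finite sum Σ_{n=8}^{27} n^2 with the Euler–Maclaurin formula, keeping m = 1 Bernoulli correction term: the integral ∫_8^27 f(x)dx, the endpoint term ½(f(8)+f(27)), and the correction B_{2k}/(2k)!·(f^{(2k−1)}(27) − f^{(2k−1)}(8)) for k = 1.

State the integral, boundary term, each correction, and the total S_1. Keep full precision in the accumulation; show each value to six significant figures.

S_1 ≈ 6790.00

The integral term ∫_8^27 x^2 dx = 6390.33.
Boundary: ½(f(8) + f(27)) = ½(64.0000 + 729.000) = 396.500.
Running total after boundary: 6786.83.
k=1: B_{2}/(2)! × [f^{(1)}(27) − f^{(1)}(8)] = 1/12 × (54.0000 − 16.0000) = 3.16667.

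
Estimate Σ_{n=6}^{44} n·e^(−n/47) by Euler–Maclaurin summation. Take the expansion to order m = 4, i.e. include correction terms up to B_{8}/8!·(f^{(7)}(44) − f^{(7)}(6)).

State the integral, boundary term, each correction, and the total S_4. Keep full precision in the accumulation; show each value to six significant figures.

∫_6^44 x·e^(−x/47) dx evaluates to 515.335.
Boundary: ½(f(6) + f(44)) = ½(5.28092 + 17.2536) = 11.2672.
Running total after boundary: 526.602.
k=1: B_{2}/(2)! × [f^{(1)}(44) − f^{(1)}(6)] = 1/12 × (0.0250294 − 0.767793) = -0.0618970.
Running total after k=1: 526.540.
k=2: B_{4}/(4)! × [f^{(3)}(44) − f^{(3)}(6)] = −1/720 × (0.000366357 − 0.00114445) = 1.08069e-06.
Running total after k=2: 526.540.
k=3: B_{6}/(6)! × [f^{(5)}(44) − f^{(5)}(6)] = 1/30240 × (3.26566e-07 − 8.78829e-07) = -1.82627e-11.
Running total after k=3: 526.540.
k=4: B_{8}/(8)! × [f^{(7)}(44) − f^{(7)}(6)] = −1/1209600 × (2.20590e-10 − 5.61146e-10) = 2.81544e-16.

S_4 ≈ 526.540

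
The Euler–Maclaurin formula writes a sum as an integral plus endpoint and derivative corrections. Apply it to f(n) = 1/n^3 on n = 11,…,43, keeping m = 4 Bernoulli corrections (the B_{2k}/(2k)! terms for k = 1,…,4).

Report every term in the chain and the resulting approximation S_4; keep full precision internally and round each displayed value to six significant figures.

The integral term ∫_11^43 1/x^3 dx = 0.00386181.
½[f(11) + f(43)] = ½[0.000751315 + 1.25775e-05] = 0.000381946.
Integral + boundary = 0.00424376.
Correction k=1: B_{2}/2! · (f^{(1)}(43) − f^{(1)}(11)) = 1/12 · (-8.77501e-07 − (-0.000204904)) = 1.70022e-05.
After k=1: 0.00426076.
Correction k=2: B_{4}/4! · (f^{(3)}(43) − f^{(3)}(11)) = −1/720 · (-9.49162e-09 − (-3.38684e-05)) = -4.70263e-08.
After k=2: 0.00426072.
Correction k=3: B_{6}/6! · (f^{(5)}(43) − f^{(5)}(11)) = 1/30240 · (-2.15602e-10 − (-1.17560e-05)) = 3.88749e-10.
After k=3: 0.00426072.
Correction k=4: B_{8}/8! · (f^{(7)}(43) − f^{(7)}(11)) = −1/1209600 · (-8.39554e-12 − (-6.99530e-06)) = -5.78314e-12.

S_4 ≈ 0.00426072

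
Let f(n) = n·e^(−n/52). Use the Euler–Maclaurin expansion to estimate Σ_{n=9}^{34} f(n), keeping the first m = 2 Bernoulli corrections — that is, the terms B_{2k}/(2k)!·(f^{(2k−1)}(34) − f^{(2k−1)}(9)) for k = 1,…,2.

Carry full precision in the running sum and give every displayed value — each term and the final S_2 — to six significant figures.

S_2 ≈ 354.839

The integral term ∫_9^34 x·e^(−x/52) dx = 342.257.
Boundary: ½(f(9) + f(34)) = ½(7.56966 + 17.6814) = 12.6255.
Running total after boundary: 354.882.
Correction k=1: B_{2}/2! · (f^{(1)}(34) − f^{(1)}(9)) = 1/12 · (0.180014 − 0.695503) = -0.0429573.
Partial sum through k=1: 354.839.
Correction k=2: B_{4}/4! · (f^{(3)}(34) − f^{(3)}(9)) = −1/720 · (0.000451220 − 0.000879308) = 5.94567e-07.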